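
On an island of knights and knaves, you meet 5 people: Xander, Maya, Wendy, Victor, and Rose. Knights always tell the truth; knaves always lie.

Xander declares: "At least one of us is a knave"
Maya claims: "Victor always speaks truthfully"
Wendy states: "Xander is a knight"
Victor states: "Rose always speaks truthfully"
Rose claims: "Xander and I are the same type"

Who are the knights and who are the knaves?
Xander is a knight.
Maya is a knave.
Wendy is a knight.
Victor is a knave.
Rose is a knave.

Verification:
- Xander (knight) says "At least one of us is a knave" - this is TRUE because Maya, Victor, and Rose are knaves.
- Maya (knave) says "Victor always speaks truthfully" - this is FALSE (a lie) because Victor is a knave.
- Wendy (knight) says "Xander is a knight" - this is TRUE because Xander is a knight.
- Victor (knave) says "Rose always speaks truthfully" - this is FALSE (a lie) because Rose is a knave.
- Rose (knave) says "Xander and I are the same type" - this is FALSE (a lie) because Rose is a knave and Xander is a knight.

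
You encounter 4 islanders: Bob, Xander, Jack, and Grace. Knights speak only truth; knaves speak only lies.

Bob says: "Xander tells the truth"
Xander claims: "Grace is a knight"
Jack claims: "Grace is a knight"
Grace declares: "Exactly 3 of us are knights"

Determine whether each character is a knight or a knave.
Bob is a knave.
Xander is a knave.
Jack is a knave.
Grace is a knave.

Verification:
- Bob (knave) says "Xander tells the truth" - this is FALSE (a lie) because Xander is a knave.
- Xander (knave) says "Grace is a knight" - this is FALSE (a lie) because Grace is a knave.
- Jack (knave) says "Grace is a knight" - this is FALSE (a lie) because Grace is a knave.
- Grace (knave) says "Exactly 3 of us are knights" - this is FALSE (a lie) because there are 0 knights.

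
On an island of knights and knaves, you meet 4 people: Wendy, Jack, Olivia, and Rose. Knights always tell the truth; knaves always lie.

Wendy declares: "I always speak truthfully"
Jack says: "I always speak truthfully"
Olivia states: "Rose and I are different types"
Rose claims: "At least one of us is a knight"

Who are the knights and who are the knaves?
Wendy is a knave.
Jack is a knave.
Olivia is a knave.
Rose is a knave.

Verification:
- Wendy (knave) says "I always speak truthfully" - this is FALSE (a lie) because Wendy is a knave.
- Jack (knave) says "I always speak truthfully" - this is FALSE (a lie) because Jack is a knave.
- Olivia (knave) says "Rose and I are different types" - this is FALSE (a lie) because Olivia is a knave and Rose is a knave.
- Rose (knave) says "At least one of us is a knight" - this is FALSE (a lie) because no one is a knight.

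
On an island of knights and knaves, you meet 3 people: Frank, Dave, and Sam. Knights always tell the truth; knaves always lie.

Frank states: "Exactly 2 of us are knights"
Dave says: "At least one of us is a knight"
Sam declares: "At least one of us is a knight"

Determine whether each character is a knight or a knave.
Frank is a knave.
Dave is a knave.
Sam is a knave.

Verification:
- Frank (knave) says "Exactly 2 of us are knights" - this is FALSE (a lie) because there are 0 knights.
- Dave (knave) says "At least one of us is a knight" - this is FALSE (a lie) because no one is a knight.
- Sam (knave) says "At least one of us is a knight" - this is FALSE (a lie) because no one is a knight.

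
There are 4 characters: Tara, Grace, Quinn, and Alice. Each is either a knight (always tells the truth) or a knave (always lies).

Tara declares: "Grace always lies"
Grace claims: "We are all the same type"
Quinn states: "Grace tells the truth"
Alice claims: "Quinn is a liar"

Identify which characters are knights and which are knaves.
Tara is a knight.
Grace is a knave.
Quinn is a knave.
Alice is a knight.

Verification:
- Tara (knight) says "Grace always lies" - this is TRUE because Grace is a knave.
- Grace (knave) says "We are all the same type" - this is FALSE (a lie) because Tara and Alice are knights and Grace and Quinn are knaves.
- Quinn (knave) says "Grace tells the truth" - this is FALSE (a lie) because Grace is a knave.
- Alice (knight) says "Quinn is a liar" - this is TRUE because Quinn is a knave.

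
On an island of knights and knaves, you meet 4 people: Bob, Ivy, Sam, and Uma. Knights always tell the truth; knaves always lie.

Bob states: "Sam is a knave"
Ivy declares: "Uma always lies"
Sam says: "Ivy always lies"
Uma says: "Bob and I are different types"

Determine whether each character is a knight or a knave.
Bob is a knave.
Ivy is a knave.
Sam is a knight.
Uma is a knight.

Verification:
- Bob (knave) says "Sam is a knave" - this is FALSE (a lie) because Sam is a knight.
- Ivy (knave) says "Uma always lies" - this is FALSE (a lie) because Uma is a knight.
- Sam (knight) says "Ivy always lies" - this is TRUE because Ivy is a knave.
- Uma (knight) says "Bob and I are different types" - this is TRUE because Uma is a knight and Bob is a knave.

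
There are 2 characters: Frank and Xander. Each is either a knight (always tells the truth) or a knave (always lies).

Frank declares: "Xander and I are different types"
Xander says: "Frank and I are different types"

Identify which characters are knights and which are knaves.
Frank is a knave.
Xander is a knave.

Verification:
- Frank (knave) says "Xander and I are different types" - this is FALSE (a lie) because Frank is a knave and Xander is a knave.
- Xander (knave) says "Frank and I are different types" - this is FALSE (a lie) because Xander is a knave and Frank is a knave.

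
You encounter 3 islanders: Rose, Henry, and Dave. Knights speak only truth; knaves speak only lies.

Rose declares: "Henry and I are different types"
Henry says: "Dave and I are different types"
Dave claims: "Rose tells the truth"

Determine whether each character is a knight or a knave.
Rose is a knave.
Henry is a knave.
Dave is a knave.

Verification:
- Rose (knave) says "Henry and I are different types" - this is FALSE (a lie) because Rose is a knave and Henry is a knave.
- Henry (knave) says "Dave and I are different types" - this is FALSE (a lie) because Henry is a knave and Dave is a knave.
- Dave (knave) says "Rose tells the truth" - this is FALSE (a lie) because Rose is a knave.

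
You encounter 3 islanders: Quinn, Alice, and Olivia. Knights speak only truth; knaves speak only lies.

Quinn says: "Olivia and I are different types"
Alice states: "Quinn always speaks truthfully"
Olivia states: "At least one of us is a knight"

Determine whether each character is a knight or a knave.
Quinn is a knave.
Alice is a knave.
Olivia is a knave.

Verification:
- Quinn (knave) says "Olivia and I are different types" - this is FALSE (a lie) because Quinn is a knave and Olivia is a knave.
- Alice (knave) says "Quinn always speaks truthfully" - this is FALSE (a lie) because Quinn is a knave.
- Olivia (knave) says "At least one of us is a knight" - this is FALSE (a lie) because no one is a knight.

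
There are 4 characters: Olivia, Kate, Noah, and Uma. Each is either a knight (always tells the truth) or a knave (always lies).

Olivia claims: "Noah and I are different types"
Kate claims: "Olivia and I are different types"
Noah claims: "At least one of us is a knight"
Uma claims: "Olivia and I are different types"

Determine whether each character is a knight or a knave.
Olivia is a knave.
Kate is a knave.
Noah is a knave.
Uma is a knave.

Verification:
- Olivia (knave) says "Noah and I are different types" - this is FALSE (a lie) because Olivia is a knave and Noah is a knave.
- Kate (knave) says "Olivia and I are different types" - this is FALSE (a lie) because Kate is a knave and Olivia is a knave.
- Noah (knave) says "At least one of us is a knight" - this is FALSE (a lie) because no one is a knight.
- Uma (knave) says "Olivia and I are different types" - this is FALSE (a lie) because Uma is a knave and Olivia is a knave.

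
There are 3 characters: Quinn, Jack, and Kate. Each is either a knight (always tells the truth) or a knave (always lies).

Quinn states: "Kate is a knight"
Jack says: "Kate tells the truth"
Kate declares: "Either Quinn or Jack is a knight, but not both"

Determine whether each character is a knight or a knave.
Quinn is a knave.
Jack is a knave.
Kate is a knave.

Verification:
- Quinn (knave) says "Kate is a knight" - this is FALSE (a lie) because Kate is a knave.
- Jack (knave) says "Kate tells the truth" - this is FALSE (a lie) because Kate is a knave.
- Kate (knave) says "Either Quinn or Jack is a knight, but not both" - this is FALSE (a lie) because Quinn is a knave and Jack is a knave.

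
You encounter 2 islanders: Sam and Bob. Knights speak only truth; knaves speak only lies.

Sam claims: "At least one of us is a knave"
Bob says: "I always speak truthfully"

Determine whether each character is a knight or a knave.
Sam is a knight.
Bob is a knave.

Verification:
- Sam (knight) says "At least one of us is a knave" - this is TRUE because Bob is a knave.
- Bob (knave) says "I always speak truthfully" - this is FALSE (a lie) because Bob is a knave.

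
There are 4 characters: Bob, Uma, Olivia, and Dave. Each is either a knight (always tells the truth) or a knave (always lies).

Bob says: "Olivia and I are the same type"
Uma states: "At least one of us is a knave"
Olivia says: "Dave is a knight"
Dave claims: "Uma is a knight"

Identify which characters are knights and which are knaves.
Bob is a knave.
Uma is a knight.
Olivia is a knight.
Dave is a knight.

Verification:
- Bob (knave) says "Olivia and I are the same type" - this is FALSE (a lie) because Bob is a knave and Olivia is a knight.
- Uma (knight) says "At least one of us is a knave" - this is TRUE because Bob is a knave.
- Olivia (knight) says "Dave is a knight" - this is TRUE because Dave is a knight.
- Dave (knight) says "Uma is a knight" - this is TRUE because Uma is a knight.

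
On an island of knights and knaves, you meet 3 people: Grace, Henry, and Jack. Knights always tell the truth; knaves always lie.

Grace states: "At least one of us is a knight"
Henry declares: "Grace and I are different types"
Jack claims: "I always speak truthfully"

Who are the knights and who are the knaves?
Grace is a knave.
Henry is a knave.
Jack is a knave.

Verification:
- Grace (knave) says "At least one of us is a knight" - this is FALSE (a lie) because no one is a knight.
- Henry (knave) says "Grace and I are different types" - this is FALSE (a lie) because Henry is a knave and Grace is a knave.
- Jack (knave) says "I always speak truthfully" - this is FALSE (a lie) because Jack is a knave.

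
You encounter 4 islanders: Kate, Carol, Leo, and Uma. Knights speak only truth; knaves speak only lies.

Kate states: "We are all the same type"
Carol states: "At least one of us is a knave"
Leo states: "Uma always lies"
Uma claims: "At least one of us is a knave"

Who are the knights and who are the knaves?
Kate is a knave.
Carol is a knight.
Leo is a knave.
Uma is a knight.

Verification:
- Kate (knave) says "We are all the same type" - this is FALSE (a lie) because Carol and Uma are knights and Kate and Leo are knaves.
- Carol (knight) says "At least one of us is a knave" - this is TRUE because Kate and Leo are knaves.
- Leo (knave) says "Uma always lies" - this is FALSE (a lie) because Uma is a knight.
- Uma (knight) says "At least one of us is a knave" - this is TRUE because Kate and Leo are knaves.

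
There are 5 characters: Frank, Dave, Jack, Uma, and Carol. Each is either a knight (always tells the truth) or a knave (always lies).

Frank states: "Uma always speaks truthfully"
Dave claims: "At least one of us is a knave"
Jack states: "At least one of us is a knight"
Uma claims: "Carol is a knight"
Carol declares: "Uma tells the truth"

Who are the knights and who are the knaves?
Frank is a knave.
Dave is a knight.
Jack is a knight.
Uma is a knave.
Carol is a knave.

Verification:
- Frank (knave) says "Uma always speaks truthfully" - this is FALSE (a lie) because Uma is a knave.
- Dave (knight) says "At least one of us is a knave" - this is TRUE because Frank, Uma, and Carol are knaves.
- Jack (knight) says "At least one of us is a knight" - this is TRUE because Dave and Jack are knights.
- Uma (knave) says "Carol is a knight" - this is FALSE (a lie) because Carol is a knave.
- Carol (knave) says "Uma tells the truth" - this is FALSE (a lie) because Uma is a knave.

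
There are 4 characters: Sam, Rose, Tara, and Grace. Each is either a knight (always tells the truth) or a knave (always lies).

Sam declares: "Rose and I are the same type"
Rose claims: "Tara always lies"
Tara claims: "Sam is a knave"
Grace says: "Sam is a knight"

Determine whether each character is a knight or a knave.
Sam is a knight.
Rose is a knight.
Tara is a knave.
Grace is a knight.

Verification:
- Sam (knight) says "Rose and I are the same type" - this is TRUE because Sam is a knight and Rose is a knight.
- Rose (knight) says "Tara always lies" - this is TRUE because Tara is a knave.
- Tara (knave) says "Sam is a knave" - this is FALSE (a lie) because Sam is a knight.
- Grace (knight) says "Sam is a knight" - this is TRUE because Sam is a knight.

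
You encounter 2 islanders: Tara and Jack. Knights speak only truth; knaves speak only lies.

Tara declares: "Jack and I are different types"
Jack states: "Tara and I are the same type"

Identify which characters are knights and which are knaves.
Tara is a knight.
Jack is a knave.

Verification:
- Tara (knight) says "Jack and I are different types" - this is TRUE because Tara is a knight and Jack is a knave.
- Jack (knave) says "Tara and I are the same type" - this is FALSE (a lie) because Jack is a knave and Tara is a knight.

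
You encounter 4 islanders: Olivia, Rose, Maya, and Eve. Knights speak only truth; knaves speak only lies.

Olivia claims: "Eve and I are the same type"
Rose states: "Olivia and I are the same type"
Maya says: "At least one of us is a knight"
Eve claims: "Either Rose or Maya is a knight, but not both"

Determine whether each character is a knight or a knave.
Olivia is a knight.
Rose is a knave.
Maya is a knight.
Eve is a knight.

Verification:
- Olivia (knight) says "Eve and I are the same type" - this is TRUE because Olivia is a knight and Eve is a knight.
- Rose (knave) says "Olivia and I are the same type" - this is FALSE (a lie) because Rose is a knave and Olivia is a knight.
- Maya (knight) says "At least one of us is a knight" - this is TRUE because Olivia, Maya, and Eve are knights.
- Eve (knight) says "Either Rose or Maya is a knight, but not both" - this is TRUE because Rose is a knave and Maya is a knight.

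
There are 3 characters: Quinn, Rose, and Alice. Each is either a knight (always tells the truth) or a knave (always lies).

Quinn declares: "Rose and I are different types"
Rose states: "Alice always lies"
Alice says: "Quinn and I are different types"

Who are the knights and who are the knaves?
Quinn is a knave.
Rose is a knave.
Alice is a knight.

Verification:
- Quinn (knave) says "Rose and I are different types" - this is FALSE (a lie) because Quinn is a knave and Rose is a knave.
- Rose (knave) says "Alice always lies" - this is FALSE (a lie) because Alice is a knight.
- Alice (knight) says "Quinn and I are different types" - this is TRUE because Alice is a knight and Quinn is a knave.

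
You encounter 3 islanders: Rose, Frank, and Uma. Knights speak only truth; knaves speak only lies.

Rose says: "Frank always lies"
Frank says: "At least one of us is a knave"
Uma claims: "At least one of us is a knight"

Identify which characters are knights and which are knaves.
Rose is a knave.
Frank is a knight.
Uma is a knight.

Verification:
- Rose (knave) says "Frank always lies" - this is FALSE (a lie) because Frank is a knight.
- Frank (knight) says "At least one of us is a knave" - this is TRUE because Rose is a knave.
- Uma (knight) says "At least one of us is a knight" - this is TRUE because Frank and Uma are knights.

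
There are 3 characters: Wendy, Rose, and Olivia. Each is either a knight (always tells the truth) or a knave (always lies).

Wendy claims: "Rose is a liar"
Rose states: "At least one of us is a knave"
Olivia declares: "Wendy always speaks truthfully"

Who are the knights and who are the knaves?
Wendy is a knave.
Rose is a knight.
Olivia is a knave.

Verification:
- Wendy (knave) says "Rose is a liar" - this is FALSE (a lie) because Rose is a knight.
- Rose (knight) says "At least one of us is a knave" - this is TRUE because Wendy and Olivia are knaves.
- Olivia (knave) says "Wendy always speaks truthfully" - this is FALSE (a lie) because Wendy is a knave.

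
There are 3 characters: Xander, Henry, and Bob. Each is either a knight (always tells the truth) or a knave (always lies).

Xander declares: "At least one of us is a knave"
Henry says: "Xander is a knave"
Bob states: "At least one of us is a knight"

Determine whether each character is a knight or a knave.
Xander is a knight.
Henry is a knave.
Bob is a knight.

Verification:
- Xander (knight) says "At least one of us is a knave" - this is TRUE because Henry is a knave.
- Henry (knave) says "Xander is a knave" - this is FALSE (a lie) because Xander is a knight.
- Bob (knight) says "At least one of us is a knight" - this is TRUE because Xander and Bob are knights.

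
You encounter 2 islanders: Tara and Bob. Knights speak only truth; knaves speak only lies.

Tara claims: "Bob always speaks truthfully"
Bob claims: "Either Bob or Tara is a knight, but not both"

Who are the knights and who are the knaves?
Tara is a knave.
Bob is a knave.

Verification:
- Tara (knave) says "Bob always speaks truthfully" - this is FALSE (a lie) because Bob is a knave.
- Bob (knave) says "Either Bob or Tara is a knight, but not both" - this is FALSE (a lie) because Bob is a knave and Tara is a knave.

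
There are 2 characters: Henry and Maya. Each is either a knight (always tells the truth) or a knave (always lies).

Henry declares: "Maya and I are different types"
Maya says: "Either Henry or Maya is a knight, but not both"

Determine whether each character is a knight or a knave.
Henry is a knave.
Maya is a knave.

Verification:
- Henry (knave) says "Maya and I are different types" - this is FALSE (a lie) because Henry is a knave and Maya is a knave.
- Maya (knave) says "Either Henry or Maya is a knight, but not both" - this is FALSE (a lie) because Henry is a knave and Maya is a knave.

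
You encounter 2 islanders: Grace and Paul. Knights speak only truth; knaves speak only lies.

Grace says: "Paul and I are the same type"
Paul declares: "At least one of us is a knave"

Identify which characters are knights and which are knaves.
Grace is a knave.
Paul is a knight.

Verification:
- Grace (knave) says "Paul and I are the same type" - this is FALSE (a lie) because Grace is a knave and Paul is a knight.
- Paul (knight) says "At least one of us is a knave" - this is TRUE because Grace is a knave.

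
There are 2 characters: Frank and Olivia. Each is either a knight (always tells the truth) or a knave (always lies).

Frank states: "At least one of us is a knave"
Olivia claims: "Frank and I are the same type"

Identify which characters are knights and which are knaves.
Frank is a knight.
Olivia is a knave.

Verification:
- Frank (knight) says "At least one of us is a knave" - this is TRUE because Olivia is a knave.
- Olivia (knave) says "Frank and I are the same type" - this is FALSE (a lie) because Olivia is a knave and Frank is a knight.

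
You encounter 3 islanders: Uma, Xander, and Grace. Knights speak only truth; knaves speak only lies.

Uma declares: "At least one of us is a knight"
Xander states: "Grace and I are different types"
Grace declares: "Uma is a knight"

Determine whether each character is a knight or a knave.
Uma is a knave.
Xander is a knave.
Grace is a knave.

Verification:
- Uma (knave) says "At least one of us is a knight" - this is FALSE (a lie) because no one is a knight.
- Xander (knave) says "Grace and I are different types" - this is FALSE (a lie) because Xander is a knave and Grace is a knave.
- Grace (knave) says "Uma is a knight" - this is FALSE (a lie) because Uma is a knave.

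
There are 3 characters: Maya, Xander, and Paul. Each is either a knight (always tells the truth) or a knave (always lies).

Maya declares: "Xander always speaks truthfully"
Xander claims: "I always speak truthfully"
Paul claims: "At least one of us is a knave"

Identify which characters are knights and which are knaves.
Maya is a knave.
Xander is a knave.
Paul is a knight.

Verification:
- Maya (knave) says "Xander always speaks truthfully" - this is FALSE (a lie) because Xander is a knave.
- Xander (knave) says "I always speak truthfully" - this is FALSE (a lie) because Xander is a knave.
- Paul (knight) says "At least one of us is a knave" - this is TRUE because Maya and Xander are knaves.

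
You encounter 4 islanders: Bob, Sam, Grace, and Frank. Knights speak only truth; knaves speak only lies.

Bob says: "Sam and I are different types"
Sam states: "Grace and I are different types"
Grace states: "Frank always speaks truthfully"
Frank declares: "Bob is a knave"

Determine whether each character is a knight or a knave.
Bob is a knight.
Sam is a knave.
Grace is a knave.
Frank is a knave.

Verification:
- Bob (knight) says "Sam and I are different types" - this is TRUE because Bob is a knight and Sam is a knave.
- Sam (knave) says "Grace and I are different types" - this is FALSE (a lie) because Sam is a knave and Grace is a knave.
- Grace (knave) says "Frank always speaks truthfully" - this is FALSE (a lie) because Frank is a knave.
- Frank (knave) says "Bob is a knave" - this is FALSE (a lie) because Bob is a knight.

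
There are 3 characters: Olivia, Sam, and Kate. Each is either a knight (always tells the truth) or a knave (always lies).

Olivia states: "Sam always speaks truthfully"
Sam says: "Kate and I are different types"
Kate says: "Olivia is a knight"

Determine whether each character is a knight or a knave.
Olivia is a knave.
Sam is a knave.
Kate is a knave.

Verification:
- Olivia (knave) says "Sam always speaks truthfully" - this is FALSE (a lie) because Sam is a knave.
- Sam (knave) says "Kate and I are different types" - this is FALSE (a lie) because Sam is a knave and Kate is a knave.
- Kate (knave) says "Olivia is a knight" - this is FALSE (a lie) because Olivia is a knave.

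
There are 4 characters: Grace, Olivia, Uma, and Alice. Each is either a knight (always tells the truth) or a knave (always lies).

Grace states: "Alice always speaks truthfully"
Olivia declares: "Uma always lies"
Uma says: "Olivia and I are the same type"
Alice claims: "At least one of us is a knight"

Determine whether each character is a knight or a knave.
Grace is a knight.
Olivia is a knight.
Uma is a knave.
Alice is a knight.

Verification:
- Grace (knight) says "Alice always speaks truthfully" - this is TRUE because Alice is a knight.
- Olivia (knight) says "Uma always lies" - this is TRUE because Uma is a knave.
- Uma (knave) says "Olivia and I are the same type" - this is FALSE (a lie) because Uma is a knave and Olivia is a knight.
- Alice (knight) says "At least one of us is a knight" - this is TRUE because Grace, Olivia, and Alice are knights.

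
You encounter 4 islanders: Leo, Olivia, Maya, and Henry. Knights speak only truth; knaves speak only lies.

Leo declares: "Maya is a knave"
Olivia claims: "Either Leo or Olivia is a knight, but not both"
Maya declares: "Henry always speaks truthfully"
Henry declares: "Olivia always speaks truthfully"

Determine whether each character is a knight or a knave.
Leo is a knave.
Olivia is a knight.
Maya is a knight.
Henry is a knight.

Verification:
- Leo (knave) says "Maya is a knave" - this is FALSE (a lie) because Maya is a knight.
- Olivia (knight) says "Either Leo or Olivia is a knight, but not both" - this is TRUE because Leo is a knave and Olivia is a knight.
- Maya (knight) says "Henry always speaks truthfully" - this is TRUE because Henry is a knight.
- Henry (knight) says "Olivia always speaks truthfully" - this is TRUE because Olivia is a knight.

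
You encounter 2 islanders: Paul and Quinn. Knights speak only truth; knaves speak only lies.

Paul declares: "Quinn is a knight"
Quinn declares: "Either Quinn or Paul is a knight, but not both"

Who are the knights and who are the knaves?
Paul is a knave.
Quinn is a knave.

Verification:
- Paul (knave) says "Quinn is a knight" - this is FALSE (a lie) because Quinn is a knave.
- Quinn (knave) says "Either Quinn or Paul is a knight, but not both" - this is FALSE (a lie) because Quinn is a knave and Paul is a knave.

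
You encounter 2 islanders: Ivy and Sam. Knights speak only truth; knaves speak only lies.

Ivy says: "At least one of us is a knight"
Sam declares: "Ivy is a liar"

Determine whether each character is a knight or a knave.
Ivy is a knight.
Sam is a knave.

Verification:
- Ivy (knight) says "At least one of us is a knight" - this is TRUE because Ivy is a knight.
- Sam (knave) says "Ivy is a liar" - this is FALSE (a lie) because Ivy is a knight.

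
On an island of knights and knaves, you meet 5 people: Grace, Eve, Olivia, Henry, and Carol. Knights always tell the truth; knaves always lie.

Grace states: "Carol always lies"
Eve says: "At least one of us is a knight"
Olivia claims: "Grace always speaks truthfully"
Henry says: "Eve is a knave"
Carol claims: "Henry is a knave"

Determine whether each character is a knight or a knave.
Grace is a knave.
Eve is a knight.
Olivia is a knave.
Henry is a knave.
Carol is a knight.

Verification:
- Grace (knave) says "Carol always lies" - this is FALSE (a lie) because Carol is a knight.
- Eve (knight) says "At least one of us is a knight" - this is TRUE because Eve and Carol are knights.
- Olivia (knave) says "Grace always speaks truthfully" - this is FALSE (a lie) because Grace is a knave.
- Henry (knave) says "Eve is a knave" - this is FALSE (a lie) because Eve is a knight.
- Carol (knight) says "Henry is a knave" - this is TRUE because Henry is a knave.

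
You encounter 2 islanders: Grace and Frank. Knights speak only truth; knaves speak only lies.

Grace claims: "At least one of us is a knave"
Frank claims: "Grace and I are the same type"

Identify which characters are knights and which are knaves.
Grace is a knight.
Frank is a knave.

Verification:
- Grace (knight) says "At least one of us is a knave" - this is TRUE because Frank is a knave.
- Frank (knave) says "Grace and I are the same type" - this is FALSE (a lie) because Frank is a knave and Grace is a knight.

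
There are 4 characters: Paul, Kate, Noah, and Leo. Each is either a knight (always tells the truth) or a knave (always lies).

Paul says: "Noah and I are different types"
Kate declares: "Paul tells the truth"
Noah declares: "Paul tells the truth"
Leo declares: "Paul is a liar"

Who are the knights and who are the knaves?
Paul is a knave.
Kate is a knave.
Noah is a knave.
Leo is a knight.

Verification:
- Paul (knave) says "Noah and I are different types" - this is FALSE (a lie) because Paul is a knave and Noah is a knave.
- Kate (knave) says "Paul tells the truth" - this is FALSE (a lie) because Paul is a knave.
- Noah (knave) says "Paul tells the truth" - this is FALSE (a lie) because Paul is a knave.
- Leo (knight) says "Paul is a liar" - this is TRUE because Paul is a knave.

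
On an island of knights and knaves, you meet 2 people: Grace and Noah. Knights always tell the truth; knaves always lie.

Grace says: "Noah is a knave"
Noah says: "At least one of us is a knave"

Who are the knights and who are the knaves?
Grace is a knave.
Noah is a knight.

Verification:
- Grace (knave) says "Noah is a knave" - this is FALSE (a lie) because Noah is a knight.
- Noah (knight) says "At least one of us is a knave" - this is TRUE because Grace is a knave.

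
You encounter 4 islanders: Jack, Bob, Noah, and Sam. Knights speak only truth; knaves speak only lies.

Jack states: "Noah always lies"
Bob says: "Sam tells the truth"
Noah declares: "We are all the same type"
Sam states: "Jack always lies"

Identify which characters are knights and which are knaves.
Jack is a knight.
Bob is a knave.
Noah is a knave.
Sam is a knave.

Verification:
- Jack (knight) says "Noah always lies" - this is TRUE because Noah is a knave.
- Bob (knave) says "Sam tells the truth" - this is FALSE (a lie) because Sam is a knave.
- Noah (knave) says "We are all the same type" - this is FALSE (a lie) because Jack is a knight and Bob, Noah, and Sam are knaves.
- Sam (knave) says "Jack always lies" - this is FALSE (a lie) because Jack is a knight.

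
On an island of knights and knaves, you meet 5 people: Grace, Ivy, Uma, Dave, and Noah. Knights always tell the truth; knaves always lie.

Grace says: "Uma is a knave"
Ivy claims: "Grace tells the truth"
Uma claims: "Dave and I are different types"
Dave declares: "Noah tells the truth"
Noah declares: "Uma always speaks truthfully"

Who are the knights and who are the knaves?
Grace is a knight.
Ivy is a knight.
Uma is a knave.
Dave is a knave.
Noah is a knave.

Verification:
- Grace (knight) says "Uma is a knave" - this is TRUE because Uma is a knave.
- Ivy (knight) says "Grace tells the truth" - this is TRUE because Grace is a knight.
- Uma (knave) says "Dave and I are different types" - this is FALSE (a lie) because Uma is a knave and Dave is a knave.
- Dave (knave) says "Noah tells the truth" - this is FALSE (a lie) because Noah is a knave.
- Noah (knave) says "Uma always speaks truthfully" - this is FALSE (a lie) because Uma is a knave.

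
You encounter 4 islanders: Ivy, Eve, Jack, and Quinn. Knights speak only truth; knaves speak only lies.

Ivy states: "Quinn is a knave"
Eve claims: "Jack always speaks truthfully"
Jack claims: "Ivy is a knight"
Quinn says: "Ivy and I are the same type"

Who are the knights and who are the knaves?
Ivy is a knight.
Eve is a knight.
Jack is a knight.
Quinn is a knave.

Verification:
- Ivy (knight) says "Quinn is a knave" - this is TRUE because Quinn is a knave.
- Eve (knight) says "Jack always speaks truthfully" - this is TRUE because Jack is a knight.
- Jack (knight) says "Ivy is a knight" - this is TRUE because Ivy is a knight.
- Quinn (knave) says "Ivy and I are the same type" - this is FALSE (a lie) because Quinn is a knave and Ivy is a knight.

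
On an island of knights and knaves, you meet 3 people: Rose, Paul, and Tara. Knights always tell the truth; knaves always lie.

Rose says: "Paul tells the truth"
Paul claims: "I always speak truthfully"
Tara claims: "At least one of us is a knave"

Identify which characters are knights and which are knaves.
Rose is a knave.
Paul is a knave.
Tara is a knight.

Verification:
- Rose (knave) says "Paul tells the truth" - this is FALSE (a lie) because Paul is a knave.
- Paul (knave) says "I always speak truthfully" - this is FALSE (a lie) because Paul is a knave.
- Tara (knight) says "At least one of us is a knave" - this is TRUE because Rose and Paul are knaves.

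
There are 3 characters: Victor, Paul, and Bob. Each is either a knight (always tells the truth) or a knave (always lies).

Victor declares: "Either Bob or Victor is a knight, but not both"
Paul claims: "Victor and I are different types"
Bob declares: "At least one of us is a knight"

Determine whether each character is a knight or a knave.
Victor is a knave.
Paul is a knave.
Bob is a knave.

Verification:
- Victor (knave) says "Either Bob or Victor is a knight, but not both" - this is FALSE (a lie) because Bob is a knave and Victor is a knave.
- Paul (knave) says "Victor and I are different types" - this is FALSE (a lie) because Paul is a knave and Victor is a knave.
- Bob (knave) says "At least one of us is a knight" - this is FALSE (a lie) because no one is a knight.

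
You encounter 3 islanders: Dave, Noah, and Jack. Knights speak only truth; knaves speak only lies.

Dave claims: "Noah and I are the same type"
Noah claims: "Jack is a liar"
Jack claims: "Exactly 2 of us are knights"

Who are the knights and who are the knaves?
Dave is a knave.
Noah is a knight.
Jack is a knave.

Verification:
- Dave (knave) says "Noah and I are the same type" - this is FALSE (a lie) because Dave is a knave and Noah is a knight.
- Noah (knight) says "Jack is a liar" - this is TRUE because Jack is a knave.
- Jack (knave) says "Exactly 2 of us are knights" - this is FALSE (a lie) because there are 1 knights.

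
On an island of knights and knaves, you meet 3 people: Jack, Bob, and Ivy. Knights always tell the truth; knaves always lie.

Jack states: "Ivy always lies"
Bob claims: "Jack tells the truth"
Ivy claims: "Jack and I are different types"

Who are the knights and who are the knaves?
Jack is a knave.
Bob is a knave.
Ivy is a knight.

Verification:
- Jack (knave) says "Ivy always lies" - this is FALSE (a lie) because Ivy is a knight.
- Bob (knave) says "Jack tells the truth" - this is FALSE (a lie) because Jack is a knave.
- Ivy (knight) says "Jack and I are different types" - this is TRUE because Ivy is a knight and Jack is a knave.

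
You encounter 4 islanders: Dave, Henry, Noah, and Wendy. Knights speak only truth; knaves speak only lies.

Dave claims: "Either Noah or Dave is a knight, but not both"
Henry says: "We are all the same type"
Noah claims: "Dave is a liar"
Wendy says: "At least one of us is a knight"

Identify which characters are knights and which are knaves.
Dave is a knight.
Henry is a knave.
Noah is a knave.
Wendy is a knight.

Verification:
- Dave (knight) says "Either Noah or Dave is a knight, but not both" - this is TRUE because Noah is a knave and Dave is a knight.
- Henry (knave) says "We are all the same type" - this is FALSE (a lie) because Dave and Wendy are knights and Henry and Noah are knaves.
- Noah (knave) says "Dave is a liar" - this is FALSE (a lie) because Dave is a knight.
- Wendy (knight) says "At least one of us is a knight" - this is TRUE because Dave and Wendy are knights.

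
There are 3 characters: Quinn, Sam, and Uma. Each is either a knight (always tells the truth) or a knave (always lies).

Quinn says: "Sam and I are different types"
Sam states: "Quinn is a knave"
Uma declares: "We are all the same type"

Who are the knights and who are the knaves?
Quinn is a knight.
Sam is a knave.
Uma is a knave.

Verification:
- Quinn (knight) says "Sam and I are different types" - this is TRUE because Quinn is a knight and Sam is a knave.
- Sam (knave) says "Quinn is a knave" - this is FALSE (a lie) because Quinn is a knight.
- Uma (knave) says "We are all the same type" - this is FALSE (a lie) because Quinn is a knight and Sam and Uma are knaves.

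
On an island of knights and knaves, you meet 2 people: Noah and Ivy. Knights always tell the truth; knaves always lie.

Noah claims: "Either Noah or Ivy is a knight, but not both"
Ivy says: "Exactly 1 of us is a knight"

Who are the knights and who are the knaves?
Noah is a knave.
Ivy is a knave.

Verification:
- Noah (knave) says "Either Noah or Ivy is a knight, but not both" - this is FALSE (a lie) because Noah is a knave and Ivy is a knave.
- Ivy (knave) says "Exactly 1 of us is a knight" - this is FALSE (a lie) because there are 0 knights.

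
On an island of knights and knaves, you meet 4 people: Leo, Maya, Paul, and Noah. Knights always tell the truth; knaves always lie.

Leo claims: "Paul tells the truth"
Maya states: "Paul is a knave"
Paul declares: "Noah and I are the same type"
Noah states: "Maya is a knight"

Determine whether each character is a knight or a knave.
Leo is a knave.
Maya is a knight.
Paul is a knave.
Noah is a knight.

Verification:
- Leo (knave) says "Paul tells the truth" - this is FALSE (a lie) because Paul is a knave.
- Maya (knight) says "Paul is a knave" - this is TRUE because Paul is a knave.
- Paul (knave) says "Noah and I are the same type" - this is FALSE (a lie) because Paul is a knave and Noah is a knight.
- Noah (knight) says "Maya is a knight" - this is TRUE because Maya is a knight.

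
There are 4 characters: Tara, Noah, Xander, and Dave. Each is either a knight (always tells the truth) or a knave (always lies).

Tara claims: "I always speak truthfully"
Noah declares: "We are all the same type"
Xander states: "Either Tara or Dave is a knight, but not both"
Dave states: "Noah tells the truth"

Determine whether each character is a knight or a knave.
Tara is a knight.
Noah is a knave.
Xander is a knight.
Dave is a knave.

Verification:
- Tara (knight) says "I always speak truthfully" - this is TRUE because Tara is a knight.
- Noah (knave) says "We are all the same type" - this is FALSE (a lie) because Tara and Xander are knights and Noah and Dave are knaves.
- Xander (knight) says "Either Tara or Dave is a knight, but not both" - this is TRUE because Tara is a knight and Dave is a knave.
- Dave (knave) says "Noah tells the truth" - this is FALSE (a lie) because Noah is a knave.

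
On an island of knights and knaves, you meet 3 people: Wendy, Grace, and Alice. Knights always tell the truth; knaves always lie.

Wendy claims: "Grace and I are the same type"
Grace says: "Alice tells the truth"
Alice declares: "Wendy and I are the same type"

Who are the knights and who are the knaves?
Wendy is a knight.
Grace is a knight.
Alice is a knight.

Verification:
- Wendy (knight) says "Grace and I are the same type" - this is TRUE because Wendy is a knight and Grace is a knight.
- Grace (knight) says "Alice tells the truth" - this is TRUE because Alice is a knight.
- Alice (knight) says "Wendy and I are the same type" - this is TRUE because Alice is a knight and Wendy is a knight.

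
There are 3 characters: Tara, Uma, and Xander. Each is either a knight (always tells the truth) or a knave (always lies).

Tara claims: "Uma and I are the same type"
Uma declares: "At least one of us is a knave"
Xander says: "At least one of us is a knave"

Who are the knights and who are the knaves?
Tara is a knave.
Uma is a knight.
Xander is a knight.

Verification:
- Tara (knave) says "Uma and I are the same type" - this is FALSE (a lie) because Tara is a knave and Uma is a knight.
- Uma (knight) says "At least one of us is a knave" - this is TRUE because Tara is a knave.
- Xander (knight) says "At least one of us is a knave" - this is TRUE because Tara is a knave.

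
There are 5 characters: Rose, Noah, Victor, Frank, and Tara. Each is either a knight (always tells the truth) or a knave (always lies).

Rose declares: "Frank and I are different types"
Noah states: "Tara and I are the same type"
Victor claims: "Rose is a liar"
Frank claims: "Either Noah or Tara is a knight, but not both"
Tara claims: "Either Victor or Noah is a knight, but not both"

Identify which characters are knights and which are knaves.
Rose is a knight.
Noah is a knight.
Victor is a knave.
Frank is a knave.
Tara is a knight.

Verification:
- Rose (knight) says "Frank and I are different types" - this is TRUE because Rose is a knight and Frank is a knave.
- Noah (knight) says "Tara and I are the same type" - this is TRUE because Noah is a knight and Tara is a knight.
- Victor (knave) says "Rose is a liar" - this is FALSE (a lie) because Rose is a knight.
- Frank (knave) says "Either Noah or Tara is a knight, but not both" - this is FALSE (a lie) because Noah is a knight and Tara is a knight.
- Tara (knight) says "Either Victor or Noah is a knight, but not both" - this is TRUE because Victor is a knave and Noah is a knight.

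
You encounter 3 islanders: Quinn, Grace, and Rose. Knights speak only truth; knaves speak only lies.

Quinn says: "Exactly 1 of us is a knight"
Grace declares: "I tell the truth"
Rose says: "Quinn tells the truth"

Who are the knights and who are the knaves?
Quinn is a knave.
Grace is a knave.
Rose is a knave.

Verification:
- Quinn (knave) says "Exactly 1 of us is a knight" - this is FALSE (a lie) because there are 0 knights.
- Grace (knave) says "I tell the truth" - this is FALSE (a lie) because Grace is a knave.
- Rose (knave) says "Quinn tells the truth" - this is FALSE (a lie) because Quinn is a knave.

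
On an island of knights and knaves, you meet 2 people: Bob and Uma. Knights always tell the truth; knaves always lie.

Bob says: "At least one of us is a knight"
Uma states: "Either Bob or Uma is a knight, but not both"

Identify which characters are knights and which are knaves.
Bob is a knave.
Uma is a knave.

Verification:
- Bob (knave) says "At least one of us is a knight" - this is FALSE (a lie) because no one is a knight.
- Uma (knave) says "Either Bob or Uma is a knight, but not both" - this is FALSE (a lie) because Bob is a knave and Uma is a knave.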